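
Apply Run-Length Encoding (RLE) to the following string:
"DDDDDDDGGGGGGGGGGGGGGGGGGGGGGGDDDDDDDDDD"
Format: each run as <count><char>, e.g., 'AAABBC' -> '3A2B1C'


Scanning runs left to right:
  i=0: run of 'D' x 7 -> '7D'
  i=7: run of 'G' x 23 -> '23G'
  i=30: run of 'D' x 10 -> '10D'

RLE = 7D23G10D


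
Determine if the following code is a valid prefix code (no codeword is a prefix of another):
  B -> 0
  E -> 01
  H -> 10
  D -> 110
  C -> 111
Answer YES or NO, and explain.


Checking each pair (does one codeword prefix another?):
  B='0' vs E='01': prefix -- VIOLATION

NO -- this is NOT a valid prefix code. B (0) is a prefix of E (01).


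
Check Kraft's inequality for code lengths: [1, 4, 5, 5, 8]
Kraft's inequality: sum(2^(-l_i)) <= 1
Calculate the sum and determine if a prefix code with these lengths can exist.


Sum = 2^(-1) + 2^(-4) + 2^(-5) + 2^(-5) + 2^(-8)
    = 0.5 + 0.0625 + 0.03125 + 0.03125 + 0.00390625
    = 161/256 = 0.62890625
Since 0.62890625 <= 1, Kraft's inequality IS satisfied.
A prefix code with these lengths CAN exist.

Kraft sum = 0.62890625. Satisfied.


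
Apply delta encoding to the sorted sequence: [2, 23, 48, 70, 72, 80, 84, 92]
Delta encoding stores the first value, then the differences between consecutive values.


First value: 2
Deltas:
  23 - 2 = 21
  48 - 23 = 25
  70 - 48 = 22
  72 - 70 = 2
  80 - 72 = 8
  84 - 80 = 4
  92 - 84 = 8


Delta encoded: [2, 21, 25, 22, 2, 8, 4, 8]


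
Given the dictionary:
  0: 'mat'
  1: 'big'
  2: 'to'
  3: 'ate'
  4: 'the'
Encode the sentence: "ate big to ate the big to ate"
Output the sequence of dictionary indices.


Look up each word in the dictionary:
  'ate' -> 3
  'big' -> 1
  'to' -> 2
  'ate' -> 3
  'the' -> 4
  'big' -> 1
  'to' -> 2
  'ate' -> 3

Encoded: [3, 1, 2, 3, 4, 1, 2, 3]


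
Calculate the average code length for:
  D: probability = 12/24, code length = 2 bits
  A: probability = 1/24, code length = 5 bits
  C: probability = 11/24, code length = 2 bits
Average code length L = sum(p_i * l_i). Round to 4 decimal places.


Weighted contributions p_i * l_i:
  D: (12/24) * 2 = 24/24
  A: (1/24) * 5 = 5/24
  C: (11/24) * 2 = 22/24
Sum = (24 + 5 + 22)/24 = 51/24

L = 51/24 = 2.1250 bits/symbol


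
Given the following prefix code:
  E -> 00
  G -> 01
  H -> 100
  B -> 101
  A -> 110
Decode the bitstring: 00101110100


Decoding step by step:
Bits 00 -> E
Bits 101 -> B
Bits 110 -> A
Bits 100 -> H


Decoded message: EBAH


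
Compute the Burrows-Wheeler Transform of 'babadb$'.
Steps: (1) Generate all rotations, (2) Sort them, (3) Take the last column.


Rotations (sorted):
  0: $babadb -> last char: b
  1: abadb$b -> last char: b
  2: adb$bab -> last char: b
  3: b$babad -> last char: d
  4: babadb$ -> last char: $
  5: badb$ba -> last char: a
  6: db$baba -> last char: a


BWT = bbbd$aa


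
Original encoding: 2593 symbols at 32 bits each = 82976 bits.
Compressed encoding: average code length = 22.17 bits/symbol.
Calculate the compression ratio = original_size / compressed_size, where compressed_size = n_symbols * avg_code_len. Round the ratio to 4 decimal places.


original_size = n_symbols * orig_bits = 2593 * 32 = 82976 bits
compressed_size = n_symbols * avg_code_len = 2593 * 22.17 = 57486.81 bits
ratio = original_size / compressed_size = 82976 / 57486.81 = 1.4434

Compression ratio = 1.4434


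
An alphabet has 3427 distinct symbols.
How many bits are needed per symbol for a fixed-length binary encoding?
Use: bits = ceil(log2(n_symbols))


log2(3427) = 11.7427
Bracket: 2^11 = 2048 < 3427 <= 2^12 = 4096
So ceil(log2(3427)) = 12

bits = ceil(log2(3427)) = ceil(11.7427) = 12 bits


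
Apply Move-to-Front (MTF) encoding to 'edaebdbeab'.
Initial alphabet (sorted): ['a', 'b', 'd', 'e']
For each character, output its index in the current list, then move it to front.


MTF encoding:
'e': index 3 in ['a', 'b', 'd', 'e'] -> ['e', 'a', 'b', 'd']
'd': index 3 in ['e', 'a', 'b', 'd'] -> ['d', 'e', 'a', 'b']
'a': index 2 in ['d', 'e', 'a', 'b'] -> ['a', 'd', 'e', 'b']
'e': index 2 in ['a', 'd', 'e', 'b'] -> ['e', 'a', 'd', 'b']
'b': index 3 in ['e', 'a', 'd', 'b'] -> ['b', 'e', 'a', 'd']
'd': index 3 in ['b', 'e', 'a', 'd'] -> ['d', 'b', 'e', 'a']
'b': index 1 in ['d', 'b', 'e', 'a'] -> ['b', 'd', 'e', 'a']
'e': index 2 in ['b', 'd', 'e', 'a'] -> ['e', 'b', 'd', 'a']
'a': index 3 in ['e', 'b', 'd', 'a'] -> ['a', 'e', 'b', 'd']
'b': index 2 in ['a', 'e', 'b', 'd'] -> ['b', 'a', 'e', 'd']


Output: [3, 3, 2, 2, 3, 3, 1, 2, 3, 2]


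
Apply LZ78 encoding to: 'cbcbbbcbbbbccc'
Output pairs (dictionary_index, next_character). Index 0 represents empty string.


LZ78 encoding steps:
Dictionary: {0: ''}
Step 1: w='' (idx 0), next='c' -> output (0, 'c'), add 'c' as idx 1
Step 2: w='' (idx 0), next='b' -> output (0, 'b'), add 'b' as idx 2
Step 3: w='c' (idx 1), next='b' -> output (1, 'b'), add 'cb' as idx 3
Step 4: w='b' (idx 2), next='b' -> output (2, 'b'), add 'bb' as idx 4
Step 5: w='cb' (idx 3), next='b' -> output (3, 'b'), add 'cbb' as idx 5
Step 6: w='bb' (idx 4), next='c' -> output (4, 'c'), add 'bbc' as idx 6
Step 7: w='c' (idx 1), next='c' -> output (1, 'c'), add 'cc' as idx 7


Encoded: [(0, 'c'), (0, 'b'), (1, 'b'), (2, 'b'), (3, 'b'), (4, 'c'), (1, 'c')]


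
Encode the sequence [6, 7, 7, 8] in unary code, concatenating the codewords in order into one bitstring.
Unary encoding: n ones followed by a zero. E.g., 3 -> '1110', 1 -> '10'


Encode each number as n ones followed by a terminating 0:
  6 -> 1111110 (7 bits)
  7 -> 11111110 (8 bits)
  7 -> 11111110 (8 bits)
  8 -> 111111110 (9 bits)
Total length = 7 + 8 + 8 + 9 = 32 bits.

Unary([6, 7, 7, 8]) = 11111101111111011111110111111110 (32 bits)


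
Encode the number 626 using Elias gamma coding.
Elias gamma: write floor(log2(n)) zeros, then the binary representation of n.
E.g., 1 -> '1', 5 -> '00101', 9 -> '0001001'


num_bits = floor(log2(626)) + 1 = 10
leading_zeros = num_bits - 1 = 9
binary(626) = 1001110010

Elias gamma(626) = '000000000' + '1001110010' = 0000000001001110010 (19 bits)


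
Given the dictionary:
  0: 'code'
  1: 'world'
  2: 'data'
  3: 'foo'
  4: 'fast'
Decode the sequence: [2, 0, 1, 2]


Look up each index in the dictionary:
  2 -> 'data'
  0 -> 'code'
  1 -> 'world'
  2 -> 'data'

Decoded: "data code world data"


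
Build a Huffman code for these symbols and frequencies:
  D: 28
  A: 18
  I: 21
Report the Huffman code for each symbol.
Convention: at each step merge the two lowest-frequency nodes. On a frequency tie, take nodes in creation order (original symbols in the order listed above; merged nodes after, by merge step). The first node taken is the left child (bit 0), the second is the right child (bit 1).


Huffman tree construction:
Step 1: Merge A(18) + I(21) = 39
Step 2: Merge D(28) + (A+I)(39) = 67
Read each symbol's code off the tree from the root (left child = 0, right child = 1).

Codes:
  D: 0 (length 1)
  A: 10 (length 2)
  I: 11 (length 2)
Average code length: 106/67 = 1.5821 bits/symbol


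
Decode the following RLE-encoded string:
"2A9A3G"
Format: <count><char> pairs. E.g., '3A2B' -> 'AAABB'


Expanding each <count><char> pair:
  2A -> 'AA'
  9A -> 'AAAAAAAAA'
  3G -> 'GGG'

Decoded = AAAAAAAAAAAGGG


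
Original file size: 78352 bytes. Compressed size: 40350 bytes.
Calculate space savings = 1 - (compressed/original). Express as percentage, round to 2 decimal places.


ratio = compressed/original = 40350/78352 = 0.514984
savings = 1 - ratio = 1 - 0.514984 = 0.485016
as a percentage: 0.485016 * 100 = 48.5%

Space savings = 1 - 40350/78352 = 48.5%


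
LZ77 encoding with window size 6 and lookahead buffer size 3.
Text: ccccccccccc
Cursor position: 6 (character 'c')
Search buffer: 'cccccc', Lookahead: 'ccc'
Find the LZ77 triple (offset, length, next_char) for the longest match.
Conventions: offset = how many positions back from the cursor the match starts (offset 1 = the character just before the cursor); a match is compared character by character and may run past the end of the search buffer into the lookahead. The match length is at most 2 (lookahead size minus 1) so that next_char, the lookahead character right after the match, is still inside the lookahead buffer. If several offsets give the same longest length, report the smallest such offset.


Try each offset into the search buffer:
  offset=1 (pos 5, char 'c'): match length 2
  offset=2 (pos 4, char 'c'): match length 2
  offset=3 (pos 3, char 'c'): match length 2
  offset=4 (pos 2, char 'c'): match length 2
  offset=5 (pos 1, char 'c'): match length 2
  offset=6 (pos 0, char 'c'): match length 2
Longest match has length 2, found at offsets 1, 2, 3, 4, 5, 6; take the smallest, offset 1.
next_char = character at position 6 + 2 = 8 -> 'c'

Best match: offset=1, length=2 (matching 'cc' starting at position 5)
LZ77 triple: (1, 2, 'c')


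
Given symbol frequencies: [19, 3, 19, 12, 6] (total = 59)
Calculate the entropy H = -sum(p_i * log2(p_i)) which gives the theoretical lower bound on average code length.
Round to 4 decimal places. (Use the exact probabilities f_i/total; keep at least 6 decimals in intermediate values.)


Per-symbol terms -p_i * log2(p_i) with p_i = f_i/59:
  p = 19/59 = 0.322034: log2(p) = -1.634716, -p*log2(p) = 0.526434
  p = 3/59 = 0.050847: log2(p) = -4.297681, -p*log2(p) = 0.218526
  p = 19/59 = 0.322034: log2(p) = -1.634716, -p*log2(p) = 0.526434
  p = 12/59 = 0.203390: log2(p) = -2.297681, -p*log2(p) = 0.467325
  p = 6/59 = 0.101695: log2(p) = -3.297681, -p*log2(p) = 0.335357
H = 0.526434 + 0.218526 + 0.526434 + 0.467325 + 0.335357 = 2.074076

H = 2.0741 bits/symbol


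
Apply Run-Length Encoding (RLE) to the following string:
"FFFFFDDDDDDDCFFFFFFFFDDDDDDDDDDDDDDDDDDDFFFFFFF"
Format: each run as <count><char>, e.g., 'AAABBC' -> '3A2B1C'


Scanning runs left to right:
  i=0: run of 'F' x 5 -> '5F'
  i=5: run of 'D' x 7 -> '7D'
  i=12: run of 'C' x 1 -> '1C'
  i=13: run of 'F' x 8 -> '8F'
  i=21: run of 'D' x 19 -> '19D'
  i=40: run of 'F' x 7 -> '7F'

RLE = 5F7D1C8F19D7F


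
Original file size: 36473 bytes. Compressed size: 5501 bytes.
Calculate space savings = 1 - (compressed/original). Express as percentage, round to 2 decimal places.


ratio = compressed/original = 5501/36473 = 0.150824
savings = 1 - ratio = 1 - 0.150824 = 0.849176
as a percentage: 0.849176 * 100 = 84.92%

Space savings = 1 - 5501/36473 = 84.92%


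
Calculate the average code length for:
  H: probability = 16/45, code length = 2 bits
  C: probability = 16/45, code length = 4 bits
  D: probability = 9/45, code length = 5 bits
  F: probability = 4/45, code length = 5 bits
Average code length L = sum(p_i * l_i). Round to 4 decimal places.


Weighted contributions p_i * l_i:
  H: (16/45) * 2 = 32/45
  C: (16/45) * 4 = 64/45
  D: (9/45) * 5 = 45/45
  F: (4/45) * 5 = 20/45
Sum = (32 + 64 + 45 + 20)/45 = 161/45

L = 161/45 = 3.5778 bits/symbol


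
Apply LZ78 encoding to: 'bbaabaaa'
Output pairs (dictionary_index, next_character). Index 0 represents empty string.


LZ78 encoding steps:
Dictionary: {0: ''}
Step 1: w='' (idx 0), next='b' -> output (0, 'b'), add 'b' as idx 1
Step 2: w='b' (idx 1), next='a' -> output (1, 'a'), add 'ba' as idx 2
Step 3: w='' (idx 0), next='a' -> output (0, 'a'), add 'a' as idx 3
Step 4: w='ba' (idx 2), next='a' -> output (2, 'a'), add 'baa' as idx 4
Step 5: w='a' (idx 3), end of input -> output (3, '')


Encoded: [(0, 'b'), (1, 'a'), (0, 'a'), (2, 'a'), (3, '')]


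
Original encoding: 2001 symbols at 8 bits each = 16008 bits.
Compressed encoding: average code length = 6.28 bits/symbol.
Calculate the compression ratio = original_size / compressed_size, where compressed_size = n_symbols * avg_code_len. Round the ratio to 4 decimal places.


original_size = n_symbols * orig_bits = 2001 * 8 = 16008 bits
compressed_size = n_symbols * avg_code_len = 2001 * 6.28 = 12566.28 bits
ratio = original_size / compressed_size = 16008 / 12566.28 = 1.2739

Compression ratio = 1.2739


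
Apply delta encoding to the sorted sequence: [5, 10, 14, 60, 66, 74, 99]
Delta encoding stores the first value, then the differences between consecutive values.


First value: 5
Deltas:
  10 - 5 = 5
  14 - 10 = 4
  60 - 14 = 46
  66 - 60 = 6
  74 - 66 = 8
  99 - 74 = 25


Delta encoded: [5, 5, 4, 46, 6, 8, 25]


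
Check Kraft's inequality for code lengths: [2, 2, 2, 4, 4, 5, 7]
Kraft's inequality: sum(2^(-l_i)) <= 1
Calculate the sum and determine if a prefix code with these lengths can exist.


Sum = 2^(-2) + 2^(-2) + 2^(-2) + 2^(-4) + 2^(-4) + 2^(-5) + 2^(-7)
    = 0.25 + 0.25 + 0.25 + 0.0625 + 0.0625 + 0.03125 + 0.0078125
    = 117/128 = 0.9140625
Since 0.9140625 <= 1, Kraft's inequality IS satisfied.
A prefix code with these lengths CAN exist.

Kraft sum = 0.9140625. Satisfied.


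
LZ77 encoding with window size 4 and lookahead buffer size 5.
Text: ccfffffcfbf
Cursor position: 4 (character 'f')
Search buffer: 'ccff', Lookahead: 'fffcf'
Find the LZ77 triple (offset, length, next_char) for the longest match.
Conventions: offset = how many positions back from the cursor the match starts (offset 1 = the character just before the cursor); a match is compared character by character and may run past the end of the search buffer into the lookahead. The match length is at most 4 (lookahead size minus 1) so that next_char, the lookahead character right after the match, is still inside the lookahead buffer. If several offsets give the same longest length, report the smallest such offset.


Try each offset into the search buffer:
  offset=1 (pos 3, char 'f'): match length 3
  offset=2 (pos 2, char 'f'): match length 3
  offset=3 (pos 1, char 'c'): match length 0
  offset=4 (pos 0, char 'c'): match length 0
Longest match has length 3, found at offsets 1, 2; take the smallest, offset 1.
next_char = character at position 4 + 3 = 7 -> 'c'

Best match: offset=1, length=3 (matching 'fff' starting at position 3)
LZ77 triple: (1, 3, 'c')


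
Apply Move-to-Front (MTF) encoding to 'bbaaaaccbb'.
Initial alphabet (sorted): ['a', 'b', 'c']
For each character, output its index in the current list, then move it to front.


MTF encoding:
'b': index 1 in ['a', 'b', 'c'] -> ['b', 'a', 'c']
'b': index 0 in ['b', 'a', 'c'] -> ['b', 'a', 'c']
'a': index 1 in ['b', 'a', 'c'] -> ['a', 'b', 'c']
'a': index 0 in ['a', 'b', 'c'] -> ['a', 'b', 'c']
'a': index 0 in ['a', 'b', 'c'] -> ['a', 'b', 'c']
'a': index 0 in ['a', 'b', 'c'] -> ['a', 'b', 'c']
'c': index 2 in ['a', 'b', 'c'] -> ['c', 'a', 'b']
'c': index 0 in ['c', 'a', 'b'] -> ['c', 'a', 'b']
'b': index 2 in ['c', 'a', 'b'] -> ['b', 'c', 'a']
'b': index 0 in ['b', 'c', 'a'] -> ['b', 'c', 'a']


Output: [1, 0, 1, 0, 0, 0, 2, 0, 2, 0]


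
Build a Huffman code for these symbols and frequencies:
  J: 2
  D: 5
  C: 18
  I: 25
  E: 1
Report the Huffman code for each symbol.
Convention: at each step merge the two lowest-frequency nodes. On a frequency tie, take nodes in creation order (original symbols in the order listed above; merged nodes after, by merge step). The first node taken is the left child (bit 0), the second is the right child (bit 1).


Huffman tree construction:
Step 1: Merge E(1) + J(2) = 3
Step 2: Merge (E+J)(3) + D(5) = 8
Step 3: Merge ((E+J)+D)(8) + C(18) = 26
Step 4: Merge I(25) + (((E+J)+D)+C)(26) = 51
Read each symbol's code off the tree from the root (left child = 0, right child = 1).

Codes:
  J: 1001 (length 4)
  D: 101 (length 3)
  C: 11 (length 2)
  I: 0 (length 1)
  E: 1000 (length 4)
Average code length: 88/51 = 1.7255 bits/symbol


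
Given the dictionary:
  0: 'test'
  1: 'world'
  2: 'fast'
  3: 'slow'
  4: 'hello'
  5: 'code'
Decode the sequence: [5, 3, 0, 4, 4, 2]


Look up each index in the dictionary:
  5 -> 'code'
  3 -> 'slow'
  0 -> 'test'
  4 -> 'hello'
  4 -> 'hello'
  2 -> 'fast'

Decoded: "code slow test hello hello fast"


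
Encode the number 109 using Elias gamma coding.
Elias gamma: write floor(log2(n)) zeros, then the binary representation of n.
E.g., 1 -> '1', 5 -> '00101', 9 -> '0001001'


num_bits = floor(log2(109)) + 1 = 7
leading_zeros = num_bits - 1 = 6
binary(109) = 1101101

Elias gamma(109) = '000000' + '1101101' = 0000001101101 (13 bits)


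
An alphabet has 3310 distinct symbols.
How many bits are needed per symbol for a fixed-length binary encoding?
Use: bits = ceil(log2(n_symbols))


log2(3310) = 11.6926
Bracket: 2^11 = 2048 < 3310 <= 2^12 = 4096
So ceil(log2(3310)) = 12

bits = ceil(log2(3310)) = ceil(11.6926) = 12 bits


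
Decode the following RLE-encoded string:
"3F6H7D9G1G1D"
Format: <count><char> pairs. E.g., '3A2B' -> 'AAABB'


Expanding each <count><char> pair:
  3F -> 'FFF'
  6H -> 'HHHHHH'
  7D -> 'DDDDDDD'
  9G -> 'GGGGGGGGG'
  1G -> 'G'
  1D -> 'D'

Decoded = FFFHHHHHHDDDDDDDGGGGGGGGGGD


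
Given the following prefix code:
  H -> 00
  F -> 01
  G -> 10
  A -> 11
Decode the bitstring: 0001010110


Decoding step by step:
Bits 00 -> H
Bits 01 -> F
Bits 01 -> F
Bits 01 -> F
Bits 10 -> G


Decoded message: HFFFG


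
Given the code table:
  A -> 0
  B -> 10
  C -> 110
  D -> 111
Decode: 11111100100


Decoding:
111 -> D
111 -> D
0 -> A
0 -> A
10 -> B
0 -> A


Result: DDAABA


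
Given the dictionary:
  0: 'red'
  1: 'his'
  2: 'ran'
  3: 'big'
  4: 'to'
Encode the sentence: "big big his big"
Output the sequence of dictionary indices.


Look up each word in the dictionary:
  'big' -> 3
  'big' -> 3
  'his' -> 1
  'big' -> 3

Encoded: [3, 3, 1, 3]


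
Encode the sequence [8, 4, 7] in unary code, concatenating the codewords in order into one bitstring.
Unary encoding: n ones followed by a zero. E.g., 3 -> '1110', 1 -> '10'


Encode each number as n ones followed by a terminating 0:
  8 -> 111111110 (9 bits)
  4 -> 11110 (5 bits)
  7 -> 11111110 (8 bits)
Total length = 9 + 5 + 8 = 22 bits.

Unary([8, 4, 7]) = 1111111101111011111110 (22 bits)


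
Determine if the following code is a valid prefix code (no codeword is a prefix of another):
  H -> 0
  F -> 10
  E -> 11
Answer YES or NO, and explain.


Checking each pair (does one codeword prefix another?):
  H='0' vs F='10': no prefix
  H='0' vs E='11': no prefix
  F='10' vs H='0': no prefix
  F='10' vs E='11': no prefix
  E='11' vs H='0': no prefix
  E='11' vs F='10': no prefix
No violation found over all pairs.

YES -- this is a valid prefix code. No codeword is a prefix of any other codeword.


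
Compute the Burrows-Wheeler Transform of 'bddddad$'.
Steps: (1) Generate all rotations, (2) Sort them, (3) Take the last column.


Rotations (sorted):
  0: $bddddad -> last char: d
  1: ad$bdddd -> last char: d
  2: bddddad$ -> last char: $
  3: d$bdddda -> last char: a
  4: dad$bddd -> last char: d
  5: ddad$bdd -> last char: d
  6: dddad$bd -> last char: d
  7: ddddad$b -> last char: b


BWT = dd$adddb


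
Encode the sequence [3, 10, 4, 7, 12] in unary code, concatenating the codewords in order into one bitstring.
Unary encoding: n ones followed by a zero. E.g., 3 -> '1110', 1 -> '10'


Encode each number as n ones followed by a terminating 0:
  3 -> 1110 (4 bits)
  10 -> 11111111110 (11 bits)
  4 -> 11110 (5 bits)
  7 -> 11111110 (8 bits)
  12 -> 1111111111110 (13 bits)
Total length = 4 + 11 + 5 + 8 + 13 = 41 bits.

Unary([3, 10, 4, 7, 12]) = 11101111111111011110111111101111111111110 (41 bits)


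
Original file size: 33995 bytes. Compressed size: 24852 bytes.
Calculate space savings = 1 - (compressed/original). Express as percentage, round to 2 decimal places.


ratio = compressed/original = 24852/33995 = 0.731049
savings = 1 - ratio = 1 - 0.731049 = 0.268951
as a percentage: 0.268951 * 100 = 26.9%

Space savings = 1 - 24852/33995 = 26.9%


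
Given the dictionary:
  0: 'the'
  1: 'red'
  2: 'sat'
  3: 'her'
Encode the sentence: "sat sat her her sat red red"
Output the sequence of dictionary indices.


Look up each word in the dictionary:
  'sat' -> 2
  'sat' -> 2
  'her' -> 3
  'her' -> 3
  'sat' -> 2
  'red' -> 1
  'red' -> 1

Encoded: [2, 2, 3, 3, 2, 1, 1]


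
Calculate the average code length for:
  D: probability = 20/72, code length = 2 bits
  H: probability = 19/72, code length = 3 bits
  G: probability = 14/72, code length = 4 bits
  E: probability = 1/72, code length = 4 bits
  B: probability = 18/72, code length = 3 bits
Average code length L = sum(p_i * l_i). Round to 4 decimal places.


Weighted contributions p_i * l_i:
  D: (20/72) * 2 = 40/72
  H: (19/72) * 3 = 57/72
  G: (14/72) * 4 = 56/72
  E: (1/72) * 4 = 4/72
  B: (18/72) * 3 = 54/72
Sum = (40 + 57 + 56 + 4 + 54)/72 = 211/72

L = 211/72 = 2.9306 bits/symbol


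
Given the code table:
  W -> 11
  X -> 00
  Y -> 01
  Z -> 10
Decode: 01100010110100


Decoding:
01 -> Y
10 -> Z
00 -> X
10 -> Z
11 -> W
01 -> Y
00 -> X


Result: YZXZWYX


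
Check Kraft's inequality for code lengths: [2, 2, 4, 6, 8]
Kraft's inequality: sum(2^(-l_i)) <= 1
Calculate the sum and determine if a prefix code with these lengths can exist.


Sum = 2^(-2) + 2^(-2) + 2^(-4) + 2^(-6) + 2^(-8)
    = 0.25 + 0.25 + 0.0625 + 0.015625 + 0.00390625
    = 149/256 = 0.58203125
Since 0.58203125 <= 1, Kraft's inequality IS satisfied.
A prefix code with these lengths CAN exist.

Kraft sum = 0.58203125. Satisfied.


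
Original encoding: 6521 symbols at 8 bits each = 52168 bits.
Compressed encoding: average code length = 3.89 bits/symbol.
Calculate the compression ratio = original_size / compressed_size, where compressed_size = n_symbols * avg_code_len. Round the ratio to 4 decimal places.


original_size = n_symbols * orig_bits = 6521 * 8 = 52168 bits
compressed_size = n_symbols * avg_code_len = 6521 * 3.89 = 25366.69 bits
ratio = original_size / compressed_size = 52168 / 25366.69 = 2.0566

Compression ratio = 2.0566


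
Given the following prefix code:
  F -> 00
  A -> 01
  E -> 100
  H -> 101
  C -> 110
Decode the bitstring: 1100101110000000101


Decoding step by step:
Bits 110 -> C
Bits 01 -> A
Bits 01 -> A
Bits 110 -> C
Bits 00 -> F
Bits 00 -> F
Bits 00 -> F
Bits 101 -> H


Decoded message: CAACFFFH


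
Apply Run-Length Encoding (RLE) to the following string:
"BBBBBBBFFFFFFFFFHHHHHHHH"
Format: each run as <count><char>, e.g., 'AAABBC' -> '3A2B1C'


Scanning runs left to right:
  i=0: run of 'B' x 7 -> '7B'
  i=7: run of 'F' x 9 -> '9F'
  i=16: run of 'H' x 8 -> '8H'

RLE = 7B9F8H


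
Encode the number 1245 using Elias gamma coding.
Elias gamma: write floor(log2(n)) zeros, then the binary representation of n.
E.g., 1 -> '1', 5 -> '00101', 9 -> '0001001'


num_bits = floor(log2(1245)) + 1 = 11
leading_zeros = num_bits - 1 = 10
binary(1245) = 10011011101

Elias gamma(1245) = '0000000000' + '10011011101' = 000000000010011011101 (21 bits)


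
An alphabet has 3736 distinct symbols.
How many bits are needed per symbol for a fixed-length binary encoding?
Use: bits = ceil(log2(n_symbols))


log2(3736) = 11.8673
Bracket: 2^11 = 2048 < 3736 <= 2^12 = 4096
So ceil(log2(3736)) = 12

bits = ceil(log2(3736)) = ceil(11.8673) = 12 bits


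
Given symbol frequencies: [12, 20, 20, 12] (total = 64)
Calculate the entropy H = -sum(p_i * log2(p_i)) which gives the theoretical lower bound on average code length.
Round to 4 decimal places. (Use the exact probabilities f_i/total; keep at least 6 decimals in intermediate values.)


Per-symbol terms -p_i * log2(p_i) with p_i = f_i/64:
  p = 12/64 = 0.187500: log2(p) = -2.415037, -p*log2(p) = 0.452820
  p = 20/64 = 0.312500: log2(p) = -1.678072, -p*log2(p) = 0.524397
  p = 20/64 = 0.312500: log2(p) = -1.678072, -p*log2(p) = 0.524397
  p = 12/64 = 0.187500: log2(p) = -2.415037, -p*log2(p) = 0.452820
H = 0.452820 + 0.524397 + 0.524397 + 0.452820 = 1.954434

H = 1.9544 bits/symbol


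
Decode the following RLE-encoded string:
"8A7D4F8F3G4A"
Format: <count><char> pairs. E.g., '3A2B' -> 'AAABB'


Expanding each <count><char> pair:
  8A -> 'AAAAAAAA'
  7D -> 'DDDDDDD'
  4F -> 'FFFF'
  8F -> 'FFFFFFFF'
  3G -> 'GGG'
  4A -> 'AAAA'

Decoded = AAAAAAAADDDDDDDFFFFFFFFFFFFGGGAAAA


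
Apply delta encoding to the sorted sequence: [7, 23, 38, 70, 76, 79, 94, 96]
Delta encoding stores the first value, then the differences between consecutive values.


First value: 7
Deltas:
  23 - 7 = 16
  38 - 23 = 15
  70 - 38 = 32
  76 - 70 = 6
  79 - 76 = 3
  94 - 79 = 15
  96 - 94 = 2


Delta encoded: [7, 16, 15, 32, 6, 3, 15, 2]


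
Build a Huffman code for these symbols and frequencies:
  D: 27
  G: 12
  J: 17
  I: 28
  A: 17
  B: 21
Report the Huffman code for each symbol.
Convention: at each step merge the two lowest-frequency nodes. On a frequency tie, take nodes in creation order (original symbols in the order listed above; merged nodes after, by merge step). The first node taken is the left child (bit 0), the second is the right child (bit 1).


Huffman tree construction:
Step 1: Merge G(12) + J(17) = 29
Step 2: Merge A(17) + B(21) = 38
Step 3: Merge D(27) + I(28) = 55
Step 4: Merge (G+J)(29) + (A+B)(38) = 67
Step 5: Merge (D+I)(55) + ((G+J)+(A+B))(67) = 122
Read each symbol's code off the tree from the root (left child = 0, right child = 1).

Codes:
  D: 00 (length 2)
  G: 100 (length 3)
  J: 101 (length 3)
  I: 01 (length 2)
  A: 110 (length 3)
  B: 111 (length 3)
Average code length: 311/122 = 2.5492 bits/symbol


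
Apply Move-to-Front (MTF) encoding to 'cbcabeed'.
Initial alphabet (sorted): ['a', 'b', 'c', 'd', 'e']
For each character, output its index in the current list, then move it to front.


MTF encoding:
'c': index 2 in ['a', 'b', 'c', 'd', 'e'] -> ['c', 'a', 'b', 'd', 'e']
'b': index 2 in ['c', 'a', 'b', 'd', 'e'] -> ['b', 'c', 'a', 'd', 'e']
'c': index 1 in ['b', 'c', 'a', 'd', 'e'] -> ['c', 'b', 'a', 'd', 'e']
'a': index 2 in ['c', 'b', 'a', 'd', 'e'] -> ['a', 'c', 'b', 'd', 'e']
'b': index 2 in ['a', 'c', 'b', 'd', 'e'] -> ['b', 'a', 'c', 'd', 'e']
'e': index 4 in ['b', 'a', 'c', 'd', 'e'] -> ['e', 'b', 'a', 'c', 'd']
'e': index 0 in ['e', 'b', 'a', 'c', 'd'] -> ['e', 'b', 'a', 'c', 'd']
'd': index 4 in ['e', 'b', 'a', 'c', 'd'] -> ['d', 'e', 'b', 'a', 'c']


Output: [2, 2, 1, 2, 2, 4, 0, 4]


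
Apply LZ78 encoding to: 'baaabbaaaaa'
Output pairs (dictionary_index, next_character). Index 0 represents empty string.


LZ78 encoding steps:
Dictionary: {0: ''}
Step 1: w='' (idx 0), next='b' -> output (0, 'b'), add 'b' as idx 1
Step 2: w='' (idx 0), next='a' -> output (0, 'a'), add 'a' as idx 2
Step 3: w='a' (idx 2), next='a' -> output (2, 'a'), add 'aa' as idx 3
Step 4: w='b' (idx 1), next='b' -> output (1, 'b'), add 'bb' as idx 4
Step 5: w='aa' (idx 3), next='a' -> output (3, 'a'), add 'aaa' as idx 5
Step 6: w='aa' (idx 3), end of input -> output (3, '')


Encoded: [(0, 'b'), (0, 'a'), (2, 'a'), (1, 'b'), (3, 'a'), (3, '')]


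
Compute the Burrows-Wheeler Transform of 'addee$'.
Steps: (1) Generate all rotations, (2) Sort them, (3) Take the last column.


Rotations (sorted):
  0: $addee -> last char: e
  1: addee$ -> last char: $
  2: ddee$a -> last char: a
  3: dee$ad -> last char: d
  4: e$adde -> last char: e
  5: ee$add -> last char: d


BWT = e$aded


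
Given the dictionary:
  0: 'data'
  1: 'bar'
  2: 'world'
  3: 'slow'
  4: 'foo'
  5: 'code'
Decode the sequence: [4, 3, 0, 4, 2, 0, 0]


Look up each index in the dictionary:
  4 -> 'foo'
  3 -> 'slow'
  0 -> 'data'
  4 -> 'foo'
  2 -> 'world'
  0 -> 'data'
  0 -> 'data'

Decoded: "foo slow data foo world data data"


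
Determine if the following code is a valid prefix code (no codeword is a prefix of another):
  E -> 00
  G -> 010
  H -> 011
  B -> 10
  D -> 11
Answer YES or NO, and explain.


Checking each pair (does one codeword prefix another?):
  E='00' vs G='010': no prefix
  E='00' vs H='011': no prefix
  E='00' vs B='10': no prefix
  E='00' vs D='11': no prefix
  G='010' vs E='00': no prefix
  G='010' vs H='011': no prefix
  G='010' vs B='10': no prefix
  G='010' vs D='11': no prefix
  H='011' vs E='00': no prefix
  H='011' vs G='010': no prefix
  H='011' vs B='10': no prefix
  H='011' vs D='11': no prefix
  B='10' vs E='00': no prefix
  B='10' vs G='010': no prefix
  B='10' vs H='011': no prefix
  B='10' vs D='11': no prefix
  D='11' vs E='00': no prefix
  D='11' vs G='010': no prefix
  D='11' vs H='011': no prefix
  D='11' vs B='10': no prefix
No violation found over all pairs.

YES -- this is a valid prefix code. No codeword is a prefix of any other codeword.


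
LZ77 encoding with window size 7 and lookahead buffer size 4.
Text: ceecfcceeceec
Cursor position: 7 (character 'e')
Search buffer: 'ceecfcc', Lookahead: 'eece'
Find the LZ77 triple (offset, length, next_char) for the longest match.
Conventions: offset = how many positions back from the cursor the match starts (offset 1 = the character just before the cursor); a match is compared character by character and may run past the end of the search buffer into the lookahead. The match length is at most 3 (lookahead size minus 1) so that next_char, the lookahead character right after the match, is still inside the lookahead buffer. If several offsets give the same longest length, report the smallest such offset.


Try each offset into the search buffer:
  offset=1 (pos 6, char 'c'): match length 0
  offset=2 (pos 5, char 'c'): match length 0
  offset=3 (pos 4, char 'f'): match length 0
  offset=4 (pos 3, char 'c'): match length 0
  offset=5 (pos 2, char 'e'): match length 1
  offset=6 (pos 1, char 'e'): match length 3
  offset=7 (pos 0, char 'c'): match length 0
Longest match has length 3 at offset 6.
next_char = character at position 7 + 3 = 10 -> 'e'

Best match: offset=6, length=3 (matching 'eec' starting at position 1)
LZ77 triple: (6, 3, 'e')


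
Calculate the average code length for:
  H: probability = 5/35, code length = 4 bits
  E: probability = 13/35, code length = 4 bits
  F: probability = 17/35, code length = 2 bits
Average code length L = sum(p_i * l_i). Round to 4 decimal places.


Weighted contributions p_i * l_i:
  H: (5/35) * 4 = 20/35
  E: (13/35) * 4 = 52/35
  F: (17/35) * 2 = 34/35
Sum = (20 + 52 + 34)/35 = 106/35

L = 106/35 = 3.0286 bits/symbol


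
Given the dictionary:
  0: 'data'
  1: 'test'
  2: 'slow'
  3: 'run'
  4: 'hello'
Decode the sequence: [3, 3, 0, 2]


Look up each index in the dictionary:
  3 -> 'run'
  3 -> 'run'
  0 -> 'data'
  2 -> 'slow'

Decoded: "run run data slow"


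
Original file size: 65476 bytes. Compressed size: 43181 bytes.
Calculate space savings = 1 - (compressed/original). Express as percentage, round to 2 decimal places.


ratio = compressed/original = 43181/65476 = 0.659494
savings = 1 - ratio = 1 - 0.659494 = 0.340506
as a percentage: 0.340506 * 100 = 34.05%

Space savings = 1 - 43181/65476 = 34.05%


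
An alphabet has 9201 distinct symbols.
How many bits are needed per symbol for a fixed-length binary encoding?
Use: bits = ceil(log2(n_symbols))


log2(9201) = 13.1676
Bracket: 2^13 = 8192 < 9201 <= 2^14 = 16384
So ceil(log2(9201)) = 14

bits = ceil(log2(9201)) = ceil(13.1676) = 14 bits


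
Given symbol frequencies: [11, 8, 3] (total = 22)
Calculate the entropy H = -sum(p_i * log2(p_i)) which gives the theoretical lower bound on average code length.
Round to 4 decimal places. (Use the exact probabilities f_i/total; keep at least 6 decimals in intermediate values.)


Per-symbol terms -p_i * log2(p_i) with p_i = f_i/22:
  p = 11/22 = 0.500000: log2(p) = -1.000000, -p*log2(p) = 0.500000
  p = 8/22 = 0.363636: log2(p) = -1.459432, -p*log2(p) = 0.530702
  p = 3/22 = 0.136364: log2(p) = -2.874469, -p*log2(p) = 0.391973
H = 0.500000 + 0.530702 + 0.391973 = 1.422675

H = 1.4227 bits/symbol


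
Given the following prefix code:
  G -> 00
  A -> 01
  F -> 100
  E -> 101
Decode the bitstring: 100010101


Decoding step by step:
Bits 100 -> F
Bits 01 -> A
Bits 01 -> A
Bits 01 -> A


Decoded message: FAAA


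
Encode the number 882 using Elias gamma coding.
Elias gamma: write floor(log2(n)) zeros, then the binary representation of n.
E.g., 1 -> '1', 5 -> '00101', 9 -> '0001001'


num_bits = floor(log2(882)) + 1 = 10
leading_zeros = num_bits - 1 = 9
binary(882) = 1101110010

Elias gamma(882) = '000000000' + '1101110010' = 0000000001101110010 (19 bits)


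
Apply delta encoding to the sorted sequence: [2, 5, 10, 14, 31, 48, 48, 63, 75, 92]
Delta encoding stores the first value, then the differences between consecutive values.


First value: 2
Deltas:
  5 - 2 = 3
  10 - 5 = 5
  14 - 10 = 4
  31 - 14 = 17
  48 - 31 = 17
  48 - 48 = 0
  63 - 48 = 15
  75 - 63 = 12
  92 - 75 = 17


Delta encoded: [2, 3, 5, 4, 17, 17, 0, 15, 12, 17]


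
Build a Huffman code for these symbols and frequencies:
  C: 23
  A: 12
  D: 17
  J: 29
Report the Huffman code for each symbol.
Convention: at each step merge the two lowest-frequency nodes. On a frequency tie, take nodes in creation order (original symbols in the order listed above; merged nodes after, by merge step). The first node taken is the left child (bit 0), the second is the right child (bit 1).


Huffman tree construction:
Step 1: Merge A(12) + D(17) = 29
Step 2: Merge C(23) + J(29) = 52
Step 3: Merge (A+D)(29) + (C+J)(52) = 81
Read each symbol's code off the tree from the root (left child = 0, right child = 1).

Codes:
  C: 10 (length 2)
  A: 00 (length 2)
  D: 01 (length 2)
  J: 11 (length 2)
Average code length: 162/81 = 2.0000 bits/symbol


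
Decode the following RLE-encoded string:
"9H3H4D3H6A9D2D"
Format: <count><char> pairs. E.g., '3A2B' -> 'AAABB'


Expanding each <count><char> pair:
  9H -> 'HHHHHHHHH'
  3H -> 'HHH'
  4D -> 'DDDD'
  3H -> 'HHH'
  6A -> 'AAAAAA'
  9D -> 'DDDDDDDDD'
  2D -> 'DD'

Decoded = HHHHHHHHHHHHDDDDHHHAAAAAADDDDDDDDDDD


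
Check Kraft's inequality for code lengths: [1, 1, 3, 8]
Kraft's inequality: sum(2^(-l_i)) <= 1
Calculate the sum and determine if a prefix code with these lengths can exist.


Sum = 2^(-1) + 2^(-1) + 2^(-3) + 2^(-8)
    = 0.5 + 0.5 + 0.125 + 0.00390625
    = 289/256 = 1.12890625
Since 1.12890625 > 1, Kraft's inequality is NOT satisfied.
A prefix code with these lengths CANNOT exist.

Kraft sum = 1.12890625. Not satisfied.


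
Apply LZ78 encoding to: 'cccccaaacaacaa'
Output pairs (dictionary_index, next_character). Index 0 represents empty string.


LZ78 encoding steps:
Dictionary: {0: ''}
Step 1: w='' (idx 0), next='c' -> output (0, 'c'), add 'c' as idx 1
Step 2: w='c' (idx 1), next='c' -> output (1, 'c'), add 'cc' as idx 2
Step 3: w='cc' (idx 2), next='a' -> output (2, 'a'), add 'cca' as idx 3
Step 4: w='' (idx 0), next='a' -> output (0, 'a'), add 'a' as idx 4
Step 5: w='a' (idx 4), next='c' -> output (4, 'c'), add 'ac' as idx 5
Step 6: w='a' (idx 4), next='a' -> output (4, 'a'), add 'aa' as idx 6
Step 7: w='c' (idx 1), next='a' -> output (1, 'a'), add 'ca' as idx 7
Step 8: w='a' (idx 4), end of input -> output (4, '')


Encoded: [(0, 'c'), (1, 'c'), (2, 'a'), (0, 'a'), (4, 'c'), (4, 'a'), (1, 'a'), (4, '')]


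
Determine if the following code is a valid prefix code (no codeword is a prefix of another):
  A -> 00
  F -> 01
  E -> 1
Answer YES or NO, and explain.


Checking each pair (does one codeword prefix another?):
  A='00' vs F='01': no prefix
  A='00' vs E='1': no prefix
  F='01' vs A='00': no prefix
  F='01' vs E='1': no prefix
  E='1' vs A='00': no prefix
  E='1' vs F='01': no prefix
No violation found over all pairs.

YES -- this is a valid prefix code. No codeword is a prefix of any other codeword.


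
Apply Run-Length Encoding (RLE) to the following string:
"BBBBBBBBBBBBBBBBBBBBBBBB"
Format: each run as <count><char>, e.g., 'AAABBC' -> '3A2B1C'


Scanning runs left to right:
  i=0: run of 'B' x 24 -> '24B'

RLE = 24B


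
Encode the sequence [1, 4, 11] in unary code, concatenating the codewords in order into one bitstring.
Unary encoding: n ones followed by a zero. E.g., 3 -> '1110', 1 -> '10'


Encode each number as n ones followed by a terminating 0:
  1 -> 10 (2 bits)
  4 -> 11110 (5 bits)
  11 -> 111111111110 (12 bits)
Total length = 2 + 5 + 12 = 19 bits.

Unary([1, 4, 11]) = 1011110111111111110 (19 bits)


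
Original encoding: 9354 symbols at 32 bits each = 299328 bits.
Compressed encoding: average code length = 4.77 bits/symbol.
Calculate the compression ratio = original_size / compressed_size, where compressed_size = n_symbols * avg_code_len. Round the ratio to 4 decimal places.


original_size = n_symbols * orig_bits = 9354 * 32 = 299328 bits
compressed_size = n_symbols * avg_code_len = 9354 * 4.77 = 44618.58 bits
ratio = original_size / compressed_size = 299328 / 44618.58 = 6.7086

Compression ratio = 6.7086


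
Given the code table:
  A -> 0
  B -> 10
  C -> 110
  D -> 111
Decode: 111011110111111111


Decoding:
111 -> D
0 -> A
111 -> D
10 -> B
111 -> D
111 -> D
111 -> D


Result: DADBDDD


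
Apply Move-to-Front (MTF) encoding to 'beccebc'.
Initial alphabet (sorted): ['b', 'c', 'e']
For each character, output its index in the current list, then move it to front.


MTF encoding:
'b': index 0 in ['b', 'c', 'e'] -> ['b', 'c', 'e']
'e': index 2 in ['b', 'c', 'e'] -> ['e', 'b', 'c']
'c': index 2 in ['e', 'b', 'c'] -> ['c', 'e', 'b']
'c': index 0 in ['c', 'e', 'b'] -> ['c', 'e', 'b']
'e': index 1 in ['c', 'e', 'b'] -> ['e', 'c', 'b']
'b': index 2 in ['e', 'c', 'b'] -> ['b', 'e', 'c']
'c': index 2 in ['b', 'e', 'c'] -> ['c', 'b', 'e']


Output: [0, 2, 2, 0, 1, 2, 2]


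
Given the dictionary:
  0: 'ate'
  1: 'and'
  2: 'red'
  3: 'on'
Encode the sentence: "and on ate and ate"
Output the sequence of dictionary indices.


Look up each word in the dictionary:
  'and' -> 1
  'on' -> 3
  'ate' -> 0
  'and' -> 1
  'ate' -> 0

Encoded: [1, 3, 0, 1, 0]


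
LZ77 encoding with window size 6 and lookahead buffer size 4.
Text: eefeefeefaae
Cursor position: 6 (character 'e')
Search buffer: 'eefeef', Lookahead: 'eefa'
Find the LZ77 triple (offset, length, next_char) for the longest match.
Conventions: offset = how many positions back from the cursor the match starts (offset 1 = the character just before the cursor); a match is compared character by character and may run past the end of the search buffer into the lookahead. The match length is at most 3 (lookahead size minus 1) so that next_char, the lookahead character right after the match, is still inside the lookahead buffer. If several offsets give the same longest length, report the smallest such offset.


Try each offset into the search buffer:
  offset=1 (pos 5, char 'f'): match length 0
  offset=2 (pos 4, char 'e'): match length 1
  offset=3 (pos 3, char 'e'): match length 3
  offset=4 (pos 2, char 'f'): match length 0
  offset=5 (pos 1, char 'e'): match length 1
  offset=6 (pos 0, char 'e'): match length 3
Longest match has length 3, found at offsets 3, 6; take the smallest, offset 3.
next_char = character at position 6 + 3 = 9 -> 'a'

Best match: offset=3, length=3 (matching 'eef' starting at position 3)
LZ77 triple: (3, 3, 'a')


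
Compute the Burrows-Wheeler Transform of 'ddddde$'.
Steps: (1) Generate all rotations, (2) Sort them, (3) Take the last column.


Rotations (sorted):
  0: $ddddde -> last char: e
  1: ddddde$ -> last char: $
  2: dddde$d -> last char: d
  3: ddde$dd -> last char: d
  4: dde$ddd -> last char: d
  5: de$dddd -> last char: d
  6: e$ddddd -> last char: d


BWT = e$ddddd


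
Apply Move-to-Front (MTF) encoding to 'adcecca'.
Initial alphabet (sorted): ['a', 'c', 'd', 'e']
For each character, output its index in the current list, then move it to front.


MTF encoding:
'a': index 0 in ['a', 'c', 'd', 'e'] -> ['a', 'c', 'd', 'e']
'd': index 2 in ['a', 'c', 'd', 'e'] -> ['d', 'a', 'c', 'e']
'c': index 2 in ['d', 'a', 'c', 'e'] -> ['c', 'd', 'a', 'e']
'e': index 3 in ['c', 'd', 'a', 'e'] -> ['e', 'c', 'd', 'a']
'c': index 1 in ['e', 'c', 'd', 'a'] -> ['c', 'e', 'd', 'a']
'c': index 0 in ['c', 'e', 'd', 'a'] -> ['c', 'e', 'd', 'a']
'a': index 3 in ['c', 'e', 'd', 'a'] -> ['a', 'c', 'e', 'd']


Output: [0, 2, 2, 3, 1, 0, 3]


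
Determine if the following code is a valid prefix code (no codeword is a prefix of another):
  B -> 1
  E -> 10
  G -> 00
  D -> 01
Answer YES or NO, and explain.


Checking each pair (does one codeword prefix another?):
  B='1' vs E='10': prefix -- VIOLATION

NO -- this is NOT a valid prefix code. B (1) is a prefix of E (10).
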